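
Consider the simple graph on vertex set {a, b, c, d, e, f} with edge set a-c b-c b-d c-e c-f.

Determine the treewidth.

1

A width-1 tree decomposition is:
Bags: B1 = {c, f}  B2 = {a, c}  B3 = {b, c}  B4 = {c, e}  B5 = {b, d}
Tree: B1–B2, B1–B3, B1–B4, B3–B5
Each bag holds 2 vertices, so the decomposition has width 1, which upper-bounds the treewidth. Since G has at least one edge (e.g. c–f), it is not an edgeless graph, so tw(G) ≥ 1. Hence tw(G) = 1 exactly.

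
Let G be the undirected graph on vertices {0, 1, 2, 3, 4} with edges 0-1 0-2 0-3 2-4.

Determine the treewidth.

A width-1 tree decomposition is:
Bags: B1 = {0, 3}  B2 = {0, 1}  B3 = {0, 2}  B4 = {2, 4}
Tree: B1–B2, B1–B3, B3–B4
The largest bag has 2 vertices, giving width 1; this decomposition certifies tw(G) ≤ 1. Any graph with an edge has treewidth ≥ 1, and G has the edge 3–0. The upper and lower bounds meet at 1, so that is the treewidth.

1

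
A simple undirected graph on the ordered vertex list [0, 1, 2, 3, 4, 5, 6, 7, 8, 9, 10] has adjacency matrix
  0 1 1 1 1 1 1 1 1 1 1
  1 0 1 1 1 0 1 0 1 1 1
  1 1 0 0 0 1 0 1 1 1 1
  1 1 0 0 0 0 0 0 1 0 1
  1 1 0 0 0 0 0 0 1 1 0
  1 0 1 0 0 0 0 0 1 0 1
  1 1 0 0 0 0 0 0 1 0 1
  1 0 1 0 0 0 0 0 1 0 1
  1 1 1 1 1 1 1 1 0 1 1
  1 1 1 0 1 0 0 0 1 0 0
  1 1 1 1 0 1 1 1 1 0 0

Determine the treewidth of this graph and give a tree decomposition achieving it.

Every bag has size at most 5, so the width is 5 − 1 = 4 and tw(G) ≤ 4. Conversely, {0, 1, 2, 8, 9} is a clique of size 5, and the vertices of any clique must share a bag in every tree decomposition; so some bag has ≥ 5 vertices and tw(G) ≥ 4. Therefore the treewidth is 4.

Treewidth 4.
Bags: B1 = {0, 1, 2, 8, 10}  B2 = {0, 2, 5, 8, 10}  B3 = {0, 2, 7, 8, 10}  B4 = {0, 1, 2, 8, 9}  B5 = {0, 1, 3, 8, 10}  B6 = {0, 1, 6, 8, 10}  B7 = {0, 1, 4, 8, 9}
Tree: B1–B2, B1–B3, B1–B4, B1–B5, B5–B6, B4–B7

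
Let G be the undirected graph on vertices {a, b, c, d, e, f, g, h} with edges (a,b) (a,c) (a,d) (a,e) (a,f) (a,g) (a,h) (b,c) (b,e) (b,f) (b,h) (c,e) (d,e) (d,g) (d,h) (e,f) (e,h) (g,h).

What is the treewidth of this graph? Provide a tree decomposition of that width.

Each bag holds 4 vertices, so the decomposition has width 3, which upper-bounds the treewidth. For the lower bound, the 4 vertices {a, d, g, h} are pairwise adjacent, and any tree decomposition puts a clique entirely inside one bag — forcing width ≥ 3. Combining the bounds, tw(G) = 3.

Treewidth 3.
Bags: B1 = {a, b, c, e}  B2 = {a, b, e, h}  B3 = {a, d, e, h}  B4 = {a, b, e, f}  B5 = {a, d, g, h}
Tree: B1–B2, B2–B3, B1–B4, B3–B5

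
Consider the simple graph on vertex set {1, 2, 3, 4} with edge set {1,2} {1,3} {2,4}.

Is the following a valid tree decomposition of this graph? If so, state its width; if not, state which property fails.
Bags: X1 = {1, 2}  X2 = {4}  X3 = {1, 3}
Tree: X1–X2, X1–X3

No — edge (2,4) lies in no bag.

A tree decomposition must satisfy three properties: every vertex lies in some bag; for every edge, both endpoints lie together in some bag; and for every vertex, the bags containing it form a connected subtree. Here edge (2,4) lies in no bag, so the decomposition is invalid.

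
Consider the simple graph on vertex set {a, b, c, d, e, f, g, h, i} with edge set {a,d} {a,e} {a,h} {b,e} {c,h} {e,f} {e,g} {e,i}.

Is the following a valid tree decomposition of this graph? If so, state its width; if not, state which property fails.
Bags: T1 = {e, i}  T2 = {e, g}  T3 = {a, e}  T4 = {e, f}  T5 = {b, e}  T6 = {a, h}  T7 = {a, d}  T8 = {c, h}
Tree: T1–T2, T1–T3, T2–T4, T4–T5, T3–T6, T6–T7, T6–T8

Yes; width 1.

Every vertex of G appears in some bag (union = {a, b, c, d, e, f, g, h, i}); every edge is covered by a bag; and for each vertex v the set of bags containing v is connected in the bag tree. The decomposition is therefore valid. The largest bag has 2 vertices, so the width is 1.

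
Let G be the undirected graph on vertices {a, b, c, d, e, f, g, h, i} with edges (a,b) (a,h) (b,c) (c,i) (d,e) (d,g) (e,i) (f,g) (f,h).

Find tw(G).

A width-2 tree decomposition is:
Bags: B1 = {c, e, i}  B2 = {b, c, e}  B3 = {a, b, e}  B4 = {a, e, h}  B5 = {e, f, h}  B6 = {e, f, g}  B7 = {d, e, g}
Tree: B1–B2, B2–B3, B3–B4, B4–B5, B5–B6, B6–B7
Each bag holds 3 vertices, so the decomposition has width 2, which upper-bounds the treewidth. Since e–i–c–b–a–h–f–g–d–e is a cycle in G, G is not acyclic. Forests are exactly the graphs of treewidth ≤ 1, so tw(G) ≥ 2. The upper and lower bounds meet at 2, so that is the treewidth.

2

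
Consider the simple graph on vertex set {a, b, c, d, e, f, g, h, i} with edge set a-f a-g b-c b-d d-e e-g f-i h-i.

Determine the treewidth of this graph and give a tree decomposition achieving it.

Treewidth 1.
Bags: B1 = {b, c}  B2 = {b, d}  B3 = {d, e}  B4 = {e, g}  B5 = {a, g}  B6 = {a, f}  B7 = {f, i}  B8 = {h, i}
Tree: B1–B2, B2–B3, B3–B4, B4–B5, B5–B6, B6–B7, B7–B8

Each bag holds 2 vertices, so the decomposition has width 1, which upper-bounds the treewidth. G has an edge, so its treewidth is at least 1. Hence tw(G) = 1 exactly.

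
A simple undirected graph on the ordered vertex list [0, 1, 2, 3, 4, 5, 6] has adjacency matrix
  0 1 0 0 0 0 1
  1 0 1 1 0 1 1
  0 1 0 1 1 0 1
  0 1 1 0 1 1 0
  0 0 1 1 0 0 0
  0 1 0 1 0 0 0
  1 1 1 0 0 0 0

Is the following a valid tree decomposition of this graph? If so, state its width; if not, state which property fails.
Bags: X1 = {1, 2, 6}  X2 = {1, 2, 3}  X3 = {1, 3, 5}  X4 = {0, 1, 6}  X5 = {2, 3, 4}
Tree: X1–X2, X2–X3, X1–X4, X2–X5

Checking the three conditions: (i) the bags cover all of {0, 1, 2, 3, 4, 5, 6}; (ii) for each edge, some bag contains both endpoints; (iii) the bags containing any fixed vertex form a subtree. All hold, so the decomposition is valid with width 3 − 1 = 2.

Yes; width 2.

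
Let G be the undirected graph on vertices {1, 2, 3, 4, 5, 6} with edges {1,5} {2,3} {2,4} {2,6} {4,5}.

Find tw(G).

A width-1 tree decomposition is:
Bags: B1 = {1, 5}  B2 = {4, 5}  B3 = {2, 4}  B4 = {2, 6}  B5 = {2, 3}
Tree: B1–B2, B2–B3, B3–B4, B3–B5
The largest bag has 2 vertices, giving width 1; this decomposition certifies tw(G) ≤ 1. G has an edge, so its treewidth is at least 1. Hence tw(G) = 1 exactly.

1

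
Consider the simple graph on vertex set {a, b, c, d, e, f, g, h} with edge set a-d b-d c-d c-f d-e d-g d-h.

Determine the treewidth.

1

A width-1 tree decomposition is:
Bags: B1 = {b, d}  B2 = {d, e}  B3 = {a, d}  B4 = {d, h}  B5 = {c, d}  B6 = {d, g}  B7 = {c, f}
Tree: B1–B2, B1–B3, B1–B4, B2–B5, B1–B6, B5–B7
Each bag holds 2 vertices, so the decomposition has width 1, which upper-bounds the treewidth. G has an edge, so its treewidth is at least 1. Therefore the treewidth is 1.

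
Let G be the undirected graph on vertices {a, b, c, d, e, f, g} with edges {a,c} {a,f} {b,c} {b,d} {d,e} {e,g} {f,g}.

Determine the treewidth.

A width-2 tree decomposition is:
Bags: B1 = {e, f, g}  B2 = {d, e, f}  B3 = {b, d, f}  B4 = {b, c, f}  B5 = {a, c, f}
Tree: B1–B2, B2–B3, B3–B4, B4–B5
The largest bag has 3 vertices, giving width 2; this decomposition certifies tw(G) ≤ 2. The edges f–g–e–d–b–c–a–f form a cycle, so G is not a tree and its treewidth is at least 2. Hence tw(G) = 2 exactly.

2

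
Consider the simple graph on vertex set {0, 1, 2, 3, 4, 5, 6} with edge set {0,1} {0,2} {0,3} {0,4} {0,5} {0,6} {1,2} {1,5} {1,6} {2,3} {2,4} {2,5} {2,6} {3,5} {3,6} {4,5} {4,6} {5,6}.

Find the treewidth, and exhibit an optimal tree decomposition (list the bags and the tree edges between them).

Treewidth 4.
Bags: B1 = {0, 2, 3, 5, 6}  B2 = {0, 2, 4, 5, 6}  B3 = {0, 1, 2, 5, 6}
Tree: B1–B2, B1–B3

The largest bag has 5 vertices, giving width 4; this decomposition certifies tw(G) ≤ 4. On the other hand G contains the 5-clique {0, 1, 2, 5, 6}. A clique must lie in a single bag of any decomposition, so no decomposition can have width below 4. Hence tw(G) = 4 exactly.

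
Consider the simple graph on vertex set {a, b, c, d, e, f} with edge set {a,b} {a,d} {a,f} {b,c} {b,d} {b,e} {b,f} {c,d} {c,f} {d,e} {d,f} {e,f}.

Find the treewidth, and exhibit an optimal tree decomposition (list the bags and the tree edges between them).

Treewidth 3.
Bags: B1 = {a, b, d, f}  B2 = {b, d, e, f}  B3 = {b, c, d, f}
Tree: B1–B2, B1–B3

Each bag holds 4 vertices, so the decomposition has width 3, which upper-bounds the treewidth. On the other hand G contains the 4-clique {b, d, e, f}. A clique must lie in a single bag of any decomposition, so no decomposition can have width below 3. Therefore the treewidth is 3.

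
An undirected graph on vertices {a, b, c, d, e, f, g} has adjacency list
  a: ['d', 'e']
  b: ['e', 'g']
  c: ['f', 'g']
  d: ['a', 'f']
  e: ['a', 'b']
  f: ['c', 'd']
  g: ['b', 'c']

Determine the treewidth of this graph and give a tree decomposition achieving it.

Treewidth 2.
Bags: B1 = {a, d, e}  B2 = {b, d, e}  B3 = {b, d, g}  B4 = {c, d, g}  B5 = {c, d, f}
Tree: B1–B2, B2–B3, B3–B4, B4–B5

Every bag has size at most 3, so the width is 3 − 1 = 2 and tw(G) ≤ 2. The edges d–a–e–b–g–c–f–d form a cycle, so G is not a tree and its treewidth is at least 2. Therefore the treewidth is 2.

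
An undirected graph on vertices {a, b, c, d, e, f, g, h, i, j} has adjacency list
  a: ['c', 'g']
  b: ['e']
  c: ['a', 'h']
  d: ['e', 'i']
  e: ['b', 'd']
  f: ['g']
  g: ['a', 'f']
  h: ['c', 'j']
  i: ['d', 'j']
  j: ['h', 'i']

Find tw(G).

1

A width-1 tree decomposition is:
Bags: B1 = {f, g}  B2 = {a, g}  B3 = {a, c}  B4 = {c, h}  B5 = {h, j}  B6 = {i, j}  B7 = {d, i}  B8 = {d, e}  B9 = {b, e}
Tree: B1–B2, B2–B3, B3–B4, B4–B5, B5–B6, B6–B7, B7–B8, B8–B9
Each bag holds 2 vertices, so the decomposition has width 1, which upper-bounds the treewidth. Any graph with an edge has treewidth ≥ 1, and G has the edge f–g. The upper and lower bounds meet at 1, so that is the treewidth.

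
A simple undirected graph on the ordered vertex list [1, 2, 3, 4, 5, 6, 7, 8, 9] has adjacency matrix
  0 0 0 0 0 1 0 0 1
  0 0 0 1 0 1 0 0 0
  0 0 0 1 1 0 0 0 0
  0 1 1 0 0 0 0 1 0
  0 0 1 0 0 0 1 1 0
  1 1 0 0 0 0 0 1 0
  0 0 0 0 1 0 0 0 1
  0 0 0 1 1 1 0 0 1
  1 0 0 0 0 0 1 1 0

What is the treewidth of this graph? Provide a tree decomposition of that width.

The largest bag has 4 vertices, giving width 3; this decomposition certifies tw(G) ≤ 3. For the lower bound: the 4 vertex sets {1,2,6}, {4}, {8}, {3,5,7,9} are disjoint, each induces a connected subgraph, and every pair is joined by at least one edge of G. Contracting each set to a single vertex therefore yields K_{4} as a minor, and since treewidth is minor-monotone, tw(G) ≥ tw(K_{4}) = 3. The upper and lower bounds meet at 3, so that is the treewidth.

Treewidth 3.
One such decomposition:
Bags: B1 = {1, 2, 4, 6}  B2 = {1, 4, 6, 8}  B3 = {1, 4, 8, 9}  B4 = {3, 4, 8, 9}  B5 = {3, 5, 8, 9}  B6 = {3, 5, 7, 9}
Tree: B1–B2, B2–B3, B3–B4, B4–B5, B5–B6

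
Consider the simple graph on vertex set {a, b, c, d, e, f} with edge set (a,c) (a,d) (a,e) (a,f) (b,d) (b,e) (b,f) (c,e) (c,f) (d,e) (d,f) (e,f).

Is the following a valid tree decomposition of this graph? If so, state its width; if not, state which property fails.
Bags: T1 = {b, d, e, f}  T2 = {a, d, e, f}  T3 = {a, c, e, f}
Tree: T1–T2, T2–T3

Yes; width 3.

Checking the three conditions: (i) the bags cover all of {a, b, c, d, e, f}; (ii) for each edge, some bag contains both endpoints; (iii) the bags containing any fixed vertex form a subtree. All hold, so the decomposition is valid with width 4 − 1 = 3.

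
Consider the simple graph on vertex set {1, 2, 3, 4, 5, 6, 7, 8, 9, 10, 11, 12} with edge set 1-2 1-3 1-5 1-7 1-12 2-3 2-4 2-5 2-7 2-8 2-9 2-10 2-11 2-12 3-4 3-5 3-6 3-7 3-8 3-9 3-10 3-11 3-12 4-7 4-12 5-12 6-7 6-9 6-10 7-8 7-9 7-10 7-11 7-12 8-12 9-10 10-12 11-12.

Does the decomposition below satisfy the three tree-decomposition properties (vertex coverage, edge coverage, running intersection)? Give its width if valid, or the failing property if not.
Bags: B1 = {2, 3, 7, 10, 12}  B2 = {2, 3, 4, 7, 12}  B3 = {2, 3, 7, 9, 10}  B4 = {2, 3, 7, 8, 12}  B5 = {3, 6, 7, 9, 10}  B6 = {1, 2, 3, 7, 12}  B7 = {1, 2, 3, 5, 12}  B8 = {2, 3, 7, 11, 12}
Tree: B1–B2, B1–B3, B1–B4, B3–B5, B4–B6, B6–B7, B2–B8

Vertex coverage: the bags together contain {1, 2, 3, 4, 5, 6, 7, 8, 9, 10, 11, 12}, the full vertex set. Edge coverage: each edge of G has both endpoints in at least one bag. Running intersection: for every vertex, the bags containing it form a connected subtree. All three properties hold, so this is a valid tree decomposition of width max|bag| − 1 = 4, and hence tw(G) ≤ 4.

Yes; width 4.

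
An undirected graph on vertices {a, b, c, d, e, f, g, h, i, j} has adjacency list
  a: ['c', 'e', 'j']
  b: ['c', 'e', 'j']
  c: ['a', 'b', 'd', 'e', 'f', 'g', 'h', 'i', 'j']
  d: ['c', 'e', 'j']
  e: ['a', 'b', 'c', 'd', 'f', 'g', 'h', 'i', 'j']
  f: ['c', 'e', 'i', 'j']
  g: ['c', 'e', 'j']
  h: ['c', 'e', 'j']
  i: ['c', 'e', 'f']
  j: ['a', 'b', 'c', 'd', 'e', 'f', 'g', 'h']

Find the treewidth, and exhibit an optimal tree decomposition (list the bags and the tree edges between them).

Treewidth 3.
One optimal decomposition is:
Bags: B1 = {b, c, e, j}  B2 = {c, d, e, j}  B3 = {c, e, f, j}  B4 = {c, e, g, j}  B5 = {a, c, e, j}  B6 = {c, e, h, j}  B7 = {c, e, f, i}
Tree: B1–B2, B2–B3, B2–B4, B2–B5, B3–B6, B3–B7

Each bag holds 4 vertices, so the decomposition has width 3, which upper-bounds the treewidth. On the other hand G contains the 4-clique {c, d, e, j}. A clique must lie in a single bag of any decomposition, so no decomposition can have width below 3. Therefore the treewidth is 3.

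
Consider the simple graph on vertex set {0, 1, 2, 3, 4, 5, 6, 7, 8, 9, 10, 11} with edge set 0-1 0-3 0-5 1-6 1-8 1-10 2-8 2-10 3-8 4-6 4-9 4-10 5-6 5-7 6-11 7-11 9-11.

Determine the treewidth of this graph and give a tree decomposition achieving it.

Every bag has size at most 4, so the width is 4 − 1 = 3 and tw(G) ≤ 3. For the lower bound: the 4 vertex sets {7,9,11}, {5}, {6}, {0,1,4,10} are disjoint, each induces a connected subgraph, and every pair is joined by at least one edge of G. Contracting each set to a single vertex therefore yields K_{4} as a minor, and since treewidth is minor-monotone, tw(G) ≥ tw(K_{4}) = 3. The upper and lower bounds meet at 3, so that is the treewidth.

Treewidth 3.
One optimal decomposition is:
Bags: B1 = {5, 7, 9, 11}  B2 = {5, 6, 9, 11}  B3 = {4, 5, 6, 9}  B4 = {0, 4, 5, 6}  B5 = {0, 1, 4, 6}  B6 = {0, 1, 4, 10}  B7 = {0, 1, 3, 10}  B8 = {1, 3, 8, 10}  B9 = {2, 3, 8, 10}
Tree: B1–B2, B2–B3, B3–B4, B4–B5, B5–B6, B6–B7, B7–B8, B8–B9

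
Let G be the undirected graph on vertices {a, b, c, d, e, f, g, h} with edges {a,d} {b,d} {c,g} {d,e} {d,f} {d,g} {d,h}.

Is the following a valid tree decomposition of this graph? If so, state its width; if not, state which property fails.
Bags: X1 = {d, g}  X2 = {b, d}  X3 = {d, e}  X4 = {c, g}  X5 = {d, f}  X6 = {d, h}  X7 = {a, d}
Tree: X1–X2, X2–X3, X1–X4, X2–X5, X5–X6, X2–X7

Every vertex of G appears in some bag (union = {a, b, c, d, e, f, g, h}); every edge is covered by a bag; and for each vertex v the set of bags containing v is connected in the bag tree. The decomposition is therefore valid. The largest bag has 2 vertices, so the width is 1.

Yes; width 1.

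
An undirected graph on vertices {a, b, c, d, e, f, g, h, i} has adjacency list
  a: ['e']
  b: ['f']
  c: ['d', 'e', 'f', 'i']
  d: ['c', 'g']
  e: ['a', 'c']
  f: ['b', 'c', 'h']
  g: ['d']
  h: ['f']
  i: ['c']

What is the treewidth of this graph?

A width-1 tree decomposition is:
Bags: B1 = {c, f}  B2 = {f, h}  B3 = {c, d}  B4 = {d, g}  B5 = {c, e}  B6 = {a, e}  B7 = {b, f}  B8 = {c, i}
Tree: B1–B2, B1–B3, B3–B4, B1–B5, B5–B6, B1–B7, B3–B8
The largest bag has 2 vertices, giving width 1; this decomposition certifies tw(G) ≤ 1. Any graph with an edge has treewidth ≥ 1, and G has the edge f–c. The upper and lower bounds meet at 1, so that is the treewidth.

1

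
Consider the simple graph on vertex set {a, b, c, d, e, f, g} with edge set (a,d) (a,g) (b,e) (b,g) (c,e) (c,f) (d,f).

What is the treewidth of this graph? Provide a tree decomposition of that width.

Treewidth 2.
One such decomposition:
Bags: B1 = {c, e, f}  B2 = {b, e, f}  B3 = {b, f, g}  B4 = {a, f, g}  B5 = {a, d, f}
Tree: B1–B2, B2–B3, B3–B4, B4–B5

Every bag has size at most 3, so the width is 3 − 1 = 2 and tw(G) ≤ 2. Since f–c–e–b–g–a–d–f is a cycle in G, G is not acyclic. Forests are exactly the graphs of treewidth ≤ 1, so tw(G) ≥ 2. Hence tw(G) = 2 exactly.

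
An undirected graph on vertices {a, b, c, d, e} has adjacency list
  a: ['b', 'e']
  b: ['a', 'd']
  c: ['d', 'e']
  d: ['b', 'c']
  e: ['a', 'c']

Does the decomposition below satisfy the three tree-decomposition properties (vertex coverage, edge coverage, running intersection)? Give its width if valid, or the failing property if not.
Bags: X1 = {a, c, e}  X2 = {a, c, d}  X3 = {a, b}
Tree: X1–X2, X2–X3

A tree decomposition must satisfy three properties: every vertex lies in some bag; for every edge, both endpoints lie together in some bag; and for every vertex, the bags containing it form a connected subtree. Here edge (d,b) lies in no bag, so the decomposition is invalid.

No — edge (d,b) lies in no bag.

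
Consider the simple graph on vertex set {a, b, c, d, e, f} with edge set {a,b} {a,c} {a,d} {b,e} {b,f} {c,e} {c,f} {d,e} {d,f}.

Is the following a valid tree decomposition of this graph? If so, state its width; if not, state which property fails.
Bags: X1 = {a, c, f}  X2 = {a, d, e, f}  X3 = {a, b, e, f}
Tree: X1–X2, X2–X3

A tree decomposition must satisfy three properties: every vertex lies in some bag; for every edge, both endpoints lie together in some bag; and for every vertex, the bags containing it form a connected subtree. Here edge (e,c) lies in no bag, so the decomposition is invalid.

No — edge (e,c) lies in no bag.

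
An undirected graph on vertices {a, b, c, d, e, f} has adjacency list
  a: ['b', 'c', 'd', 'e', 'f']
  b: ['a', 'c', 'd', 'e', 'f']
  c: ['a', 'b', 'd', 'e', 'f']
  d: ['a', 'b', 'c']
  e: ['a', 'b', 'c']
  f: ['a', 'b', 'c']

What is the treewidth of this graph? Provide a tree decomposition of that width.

Treewidth 3.
One optimal decomposition is:
Bags: B1 = {a, b, c, e}  B2 = {a, b, c, d}  B3 = {a, b, c, f}
Tree: B1–B2, B2–B3

The largest bag has 4 vertices, giving width 3; this decomposition certifies tw(G) ≤ 3. Conversely, {a, b, c, d} is a clique of size 4, and the vertices of any clique must share a bag in every tree decomposition; so some bag has ≥ 4 vertices and tw(G) ≥ 3. Combining the bounds, tw(G) = 3.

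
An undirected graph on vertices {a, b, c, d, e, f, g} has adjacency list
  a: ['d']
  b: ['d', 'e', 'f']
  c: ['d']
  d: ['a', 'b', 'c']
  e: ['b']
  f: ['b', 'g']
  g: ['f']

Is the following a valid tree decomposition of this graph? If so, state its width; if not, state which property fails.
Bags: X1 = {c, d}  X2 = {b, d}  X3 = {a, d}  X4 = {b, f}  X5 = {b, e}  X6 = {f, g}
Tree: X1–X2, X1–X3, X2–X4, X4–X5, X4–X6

Yes; width 1.

Checking the three conditions: (i) the bags cover all of {a, b, c, d, e, f, g}; (ii) for each edge, some bag contains both endpoints; (iii) the bags containing any fixed vertex form a subtree. All hold, so the decomposition is valid with width 2 − 1 = 1.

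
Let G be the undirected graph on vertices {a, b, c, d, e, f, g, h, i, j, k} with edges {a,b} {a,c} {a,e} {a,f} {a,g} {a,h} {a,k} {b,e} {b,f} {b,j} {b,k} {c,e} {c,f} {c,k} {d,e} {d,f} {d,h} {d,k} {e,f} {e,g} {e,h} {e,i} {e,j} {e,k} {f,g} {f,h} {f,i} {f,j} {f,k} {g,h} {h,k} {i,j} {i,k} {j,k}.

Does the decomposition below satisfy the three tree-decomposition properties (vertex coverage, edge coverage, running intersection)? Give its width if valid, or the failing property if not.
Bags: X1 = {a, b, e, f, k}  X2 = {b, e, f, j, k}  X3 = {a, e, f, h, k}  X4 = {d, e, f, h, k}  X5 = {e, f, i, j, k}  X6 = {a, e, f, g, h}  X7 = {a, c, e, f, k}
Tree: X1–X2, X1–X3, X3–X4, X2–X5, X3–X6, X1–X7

Vertex coverage: the bags together contain {a, b, c, d, e, f, g, h, i, j, k}, the full vertex set. Edge coverage: each edge of G has both endpoints in at least one bag. Running intersection: for every vertex, the bags containing it form a connected subtree. All three properties hold, so this is a valid tree decomposition of width max|bag| − 1 = 4, and hence tw(G) ≤ 4.

Yes; width 4.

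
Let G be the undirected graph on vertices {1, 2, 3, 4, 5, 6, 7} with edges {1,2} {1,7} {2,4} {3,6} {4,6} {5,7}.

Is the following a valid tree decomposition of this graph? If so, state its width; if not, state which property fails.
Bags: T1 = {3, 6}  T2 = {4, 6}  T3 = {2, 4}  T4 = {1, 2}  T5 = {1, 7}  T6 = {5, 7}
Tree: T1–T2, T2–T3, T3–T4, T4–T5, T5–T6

Yes; width 1.

Checking the three conditions: (i) the bags cover all of {1, 2, 3, 4, 5, 6, 7}; (ii) for each edge, some bag contains both endpoints; (iii) the bags containing any fixed vertex form a subtree. All hold, so the decomposition is valid with width 2 − 1 = 1.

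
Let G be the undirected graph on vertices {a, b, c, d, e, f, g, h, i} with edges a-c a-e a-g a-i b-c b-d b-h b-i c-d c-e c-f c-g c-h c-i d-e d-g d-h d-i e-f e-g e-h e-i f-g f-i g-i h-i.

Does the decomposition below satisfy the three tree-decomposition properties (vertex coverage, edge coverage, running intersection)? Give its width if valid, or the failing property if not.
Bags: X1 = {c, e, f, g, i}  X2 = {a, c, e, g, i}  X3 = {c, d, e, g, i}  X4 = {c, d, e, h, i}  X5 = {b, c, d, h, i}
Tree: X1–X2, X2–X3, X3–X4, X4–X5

Checking the three conditions: (i) the bags cover all of {a, b, c, d, e, f, g, h, i}; (ii) for each edge, some bag contains both endpoints; (iii) the bags containing any fixed vertex form a subtree. All hold, so the decomposition is valid with width 5 − 1 = 4.

Yes; width 4.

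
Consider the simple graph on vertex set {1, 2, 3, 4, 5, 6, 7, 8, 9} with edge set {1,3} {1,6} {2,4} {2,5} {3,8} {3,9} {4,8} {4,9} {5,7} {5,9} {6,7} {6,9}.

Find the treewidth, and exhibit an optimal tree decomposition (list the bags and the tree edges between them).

The largest bag has 4 vertices, giving width 3; this decomposition certifies tw(G) ≤ 3. For the lower bound: the 4 vertex sets {2,4,8}, {3}, {9}, {1,5,6,7} are disjoint, each induces a connected subgraph, and every pair is joined by at least one edge of G. Contracting each set to a single vertex therefore yields K_{4} as a minor, and since treewidth is minor-monotone, tw(G) ≥ tw(K_{4}) = 3. Combining the bounds, tw(G) = 3.

Treewidth 3.
Bags: B1 = {2, 3, 4, 8}  B2 = {2, 3, 4, 9}  B3 = {2, 3, 5, 9}  B4 = {1, 3, 5, 9}  B5 = {1, 5, 6, 9}  B6 = {1, 5, 6, 7}
Tree: B1–B2, B2–B3, B3–B4, B4–B5, B5–B6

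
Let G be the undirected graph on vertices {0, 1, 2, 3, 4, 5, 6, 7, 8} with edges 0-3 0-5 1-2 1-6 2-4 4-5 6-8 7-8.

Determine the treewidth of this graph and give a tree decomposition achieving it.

Treewidth 1.
Bags: B1 = {0, 3}  B2 = {0, 5}  B3 = {4, 5}  B4 = {2, 4}  B5 = {1, 2}  B6 = {1, 6}  B7 = {6, 8}  B8 = {7, 8}
Tree: B1–B2, B2–B3, B3–B4, B4–B5, B5–B6, B6–B7, B7–B8

The largest bag has 2 vertices, giving width 1; this decomposition certifies tw(G) ≤ 1. Since G has at least one edge (e.g. 3–0), it is not an edgeless graph, so tw(G) ≥ 1. Hence tw(G) = 1 exactly.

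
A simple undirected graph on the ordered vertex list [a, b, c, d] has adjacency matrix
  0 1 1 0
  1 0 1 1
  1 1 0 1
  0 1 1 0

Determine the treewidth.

2

A width-2 tree decomposition is:
Bags: B1 = {a, b, c}  B2 = {b, c, d}
Tree: B1–B2
Each bag holds 3 vertices, so the decomposition has width 2, which upper-bounds the treewidth. Conversely, {b, c, d} is a clique of size 3, and the vertices of any clique must share a bag in every tree decomposition; so some bag has ≥ 3 vertices and tw(G) ≥ 2. Hence tw(G) = 2 exactly.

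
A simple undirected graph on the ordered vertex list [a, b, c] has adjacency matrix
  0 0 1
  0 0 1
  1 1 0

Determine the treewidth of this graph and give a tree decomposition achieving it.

The largest bag has 2 vertices, giving width 1; this decomposition certifies tw(G) ≤ 1. Any graph with an edge has treewidth ≥ 1, and G has the edge c–a. Combining the bounds, tw(G) = 1.

Treewidth 1.
One such decomposition:
Bags: B1 = {a, c}  B2 = {b, c}
Tree: B1–B2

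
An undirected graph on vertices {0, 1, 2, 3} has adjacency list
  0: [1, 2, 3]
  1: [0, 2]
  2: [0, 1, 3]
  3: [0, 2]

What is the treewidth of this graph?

2

A width-2 tree decomposition is:
Bags: B1 = {0, 2, 3}  B2 = {0, 1, 2}
Tree: B1–B2
Every bag has size at most 3, so the width is 3 − 1 = 2 and tw(G) ≤ 2. On the other hand G contains the 3-clique {0, 1, 2}. A clique must lie in a single bag of any decomposition, so no decomposition can have width below 2. The upper and lower bounds meet at 2, so that is the treewidth.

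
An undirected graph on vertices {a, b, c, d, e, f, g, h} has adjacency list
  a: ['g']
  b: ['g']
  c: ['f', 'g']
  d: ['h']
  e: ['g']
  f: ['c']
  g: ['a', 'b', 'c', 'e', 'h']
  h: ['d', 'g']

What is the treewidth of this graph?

A width-1 tree decomposition is:
Bags: B1 = {e, g}  B2 = {g, h}  B3 = {c, g}  B4 = {a, g}  B5 = {d, h}  B6 = {c, f}  B7 = {b, g}
Tree: B1–B2, B1–B3, B2–B4, B2–B5, B3–B6, B3–B7
Every bag has size at most 2, so the width is 2 − 1 = 1 and tw(G) ≤ 1. Any graph with an edge has treewidth ≥ 1, and G has the edge e–g. Combining the bounds, tw(G) = 1.

1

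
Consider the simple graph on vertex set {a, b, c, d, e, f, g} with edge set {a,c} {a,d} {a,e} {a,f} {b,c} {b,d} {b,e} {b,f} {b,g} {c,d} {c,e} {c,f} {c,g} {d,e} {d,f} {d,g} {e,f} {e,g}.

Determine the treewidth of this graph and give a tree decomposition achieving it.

The largest bag has 5 vertices, giving width 4; this decomposition certifies tw(G) ≤ 4. On the other hand G contains the 5-clique {b, c, d, e, g}. A clique must lie in a single bag of any decomposition, so no decomposition can have width below 4. The upper and lower bounds meet at 4, so that is the treewidth.

Treewidth 4.
One such decomposition:
Bags: B1 = {a, c, d, e, f}  B2 = {b, c, d, e, f}  B3 = {b, c, d, e, g}
Tree: B1–B2, B2–B3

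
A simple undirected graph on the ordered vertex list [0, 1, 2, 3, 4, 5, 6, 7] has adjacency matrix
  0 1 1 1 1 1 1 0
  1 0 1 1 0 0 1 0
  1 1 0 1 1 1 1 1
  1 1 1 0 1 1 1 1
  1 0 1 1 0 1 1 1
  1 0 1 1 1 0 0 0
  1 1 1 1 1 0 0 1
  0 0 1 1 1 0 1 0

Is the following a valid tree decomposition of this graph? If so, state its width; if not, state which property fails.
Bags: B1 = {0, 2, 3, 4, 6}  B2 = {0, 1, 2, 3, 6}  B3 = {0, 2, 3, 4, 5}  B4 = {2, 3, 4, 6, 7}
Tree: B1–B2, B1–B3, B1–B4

Yes; width 4.

Vertex coverage: the bags together contain {0, 1, 2, 3, 4, 5, 6, 7}, the full vertex set. Edge coverage: each edge of G has both endpoints in at least one bag. Running intersection: for every vertex, the bags containing it form a connected subtree. All three properties hold, so this is a valid tree decomposition of width max|bag| − 1 = 4, and hence tw(G) ≤ 4.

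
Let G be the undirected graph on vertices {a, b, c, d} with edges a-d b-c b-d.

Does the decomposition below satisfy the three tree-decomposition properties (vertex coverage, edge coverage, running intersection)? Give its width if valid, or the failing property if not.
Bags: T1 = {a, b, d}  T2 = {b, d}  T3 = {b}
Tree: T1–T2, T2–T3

No — vertex c appears in no bag.

A tree decomposition must satisfy three properties: every vertex lies in some bag; for every edge, both endpoints lie together in some bag; and for every vertex, the bags containing it form a connected subtree. Here vertex c appears in no bag, so the decomposition is invalid.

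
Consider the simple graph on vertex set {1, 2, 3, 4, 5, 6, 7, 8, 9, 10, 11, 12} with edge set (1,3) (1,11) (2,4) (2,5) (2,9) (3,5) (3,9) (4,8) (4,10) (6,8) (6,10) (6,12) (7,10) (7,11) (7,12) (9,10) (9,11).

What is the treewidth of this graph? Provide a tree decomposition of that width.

Treewidth 3.
One such decomposition:
Bags: B1 = {1, 2, 3, 5}  B2 = {1, 2, 3, 9}  B3 = {1, 2, 9, 11}  B4 = {2, 4, 9, 11}  B5 = {4, 9, 10, 11}  B6 = {4, 7, 10, 11}  B7 = {4, 7, 8, 10}  B8 = {6, 7, 8, 10}  B9 = {6, 7, 8, 12}
Tree: B1–B2, B2–B3, B3–B4, B4–B5, B5–B6, B6–B7, B7–B8, B8–B9

Each bag holds 4 vertices, so the decomposition has width 3, which upper-bounds the treewidth. For the lower bound: the 4 vertex sets {1,3,5}, {2}, {9}, {4,7,10,11} are disjoint, each induces a connected subgraph, and every pair is joined by at least one edge of G. Contracting each set to a single vertex therefore yields K_{4} as a minor, and since treewidth is minor-monotone, tw(G) ≥ tw(K_{4}) = 3. The upper and lower bounds meet at 3, so that is the treewidth.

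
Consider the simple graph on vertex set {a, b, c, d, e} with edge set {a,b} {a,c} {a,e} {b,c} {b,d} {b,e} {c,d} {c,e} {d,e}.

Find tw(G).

3

A width-3 tree decomposition is:
Bags: B1 = {a, b, c, e}  B2 = {b, c, d, e}
Tree: B1–B2
The largest bag has 4 vertices, giving width 3; this decomposition certifies tw(G) ≤ 3. For the lower bound, the 4 vertices {b, c, d, e} are pairwise adjacent, and any tree decomposition puts a clique entirely inside one bag — forcing width ≥ 3. Hence tw(G) = 3 exactly.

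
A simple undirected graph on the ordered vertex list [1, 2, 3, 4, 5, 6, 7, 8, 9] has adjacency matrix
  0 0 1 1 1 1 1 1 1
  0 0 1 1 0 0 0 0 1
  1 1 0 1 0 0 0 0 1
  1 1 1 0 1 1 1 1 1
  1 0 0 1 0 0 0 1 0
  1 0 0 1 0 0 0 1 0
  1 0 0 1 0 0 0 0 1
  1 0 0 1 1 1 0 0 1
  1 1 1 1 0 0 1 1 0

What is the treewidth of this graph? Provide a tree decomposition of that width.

Every bag has size at most 4, so the width is 4 − 1 = 3 and tw(G) ≤ 3. On the other hand G contains the 4-clique {1, 4, 8, 9}. A clique must lie in a single bag of any decomposition, so no decomposition can have width below 3. Hence tw(G) = 3 exactly.

Treewidth 3.
Bags: B1 = {1, 4, 8, 9}  B2 = {1, 3, 4, 9}  B3 = {1, 4, 7, 9}  B4 = {1, 4, 6, 8}  B5 = {2, 3, 4, 9}  B6 = {1, 4, 5, 8}
Tree: B1–B2, B2–B3, B1–B4, B2–B5, B4–B6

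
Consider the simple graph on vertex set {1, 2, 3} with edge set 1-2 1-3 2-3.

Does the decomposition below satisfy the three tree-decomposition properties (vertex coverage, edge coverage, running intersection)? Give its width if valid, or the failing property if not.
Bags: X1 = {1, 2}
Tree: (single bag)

No — vertex 3 appears in no bag.

A tree decomposition must satisfy three properties: every vertex lies in some bag; for every edge, both endpoints lie together in some bag; and for every vertex, the bags containing it form a connected subtree. Here vertex 3 appears in no bag, so the decomposition is invalid.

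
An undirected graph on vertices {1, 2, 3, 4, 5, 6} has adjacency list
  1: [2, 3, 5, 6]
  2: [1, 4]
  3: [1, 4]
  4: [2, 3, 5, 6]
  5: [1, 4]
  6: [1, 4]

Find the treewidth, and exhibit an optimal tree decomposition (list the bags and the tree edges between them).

Treewidth 2.
One optimal decomposition is:
Bags: B1 = {1, 4, 6}  B2 = {1, 2, 4}  B3 = {1, 4, 5}  B4 = {1, 3, 4}
Tree: B1–B2, B2–B3, B3–B4

Every bag has size at most 3, so the width is 3 − 1 = 2 and tw(G) ≤ 2. Since 6–1–2–4–6 is a cycle in G, G is not acyclic. Forests are exactly the graphs of treewidth ≤ 1, so tw(G) ≥ 2. Hence tw(G) = 2 exactly.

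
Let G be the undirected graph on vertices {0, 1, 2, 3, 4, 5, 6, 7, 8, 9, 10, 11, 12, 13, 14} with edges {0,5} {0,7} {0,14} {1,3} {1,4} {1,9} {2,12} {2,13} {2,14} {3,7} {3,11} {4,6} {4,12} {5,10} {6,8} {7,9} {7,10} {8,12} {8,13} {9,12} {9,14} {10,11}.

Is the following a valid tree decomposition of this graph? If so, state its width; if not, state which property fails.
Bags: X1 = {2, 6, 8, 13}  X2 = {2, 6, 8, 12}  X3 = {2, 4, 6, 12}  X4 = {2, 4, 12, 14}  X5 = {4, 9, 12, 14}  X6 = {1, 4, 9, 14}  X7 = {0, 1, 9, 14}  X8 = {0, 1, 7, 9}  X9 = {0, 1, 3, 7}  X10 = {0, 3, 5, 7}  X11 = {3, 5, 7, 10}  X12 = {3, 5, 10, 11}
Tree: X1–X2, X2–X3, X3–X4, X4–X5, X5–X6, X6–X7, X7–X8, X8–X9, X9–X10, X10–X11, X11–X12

Every vertex of G appears in some bag (union = {0, 1, 2, 3, 4, 5, 6, 7, 8, 9, 10, 11, 12, 13, 14}); every edge is covered by a bag; and for each vertex v the set of bags containing v is connected in the bag tree. The decomposition is therefore valid. The largest bag has 4 vertices, so the width is 3.

Yes; width 3.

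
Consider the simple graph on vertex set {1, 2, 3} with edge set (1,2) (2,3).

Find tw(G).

A width-1 tree decomposition is:
Bags: B1 = {2, 3}  B2 = {1, 2}
Tree: B1–B2
Each bag holds 2 vertices, so the decomposition has width 1, which upper-bounds the treewidth. Since G has at least one edge (e.g. 3–2), it is not an edgeless graph, so tw(G) ≥ 1. Combining the bounds, tw(G) = 1.

1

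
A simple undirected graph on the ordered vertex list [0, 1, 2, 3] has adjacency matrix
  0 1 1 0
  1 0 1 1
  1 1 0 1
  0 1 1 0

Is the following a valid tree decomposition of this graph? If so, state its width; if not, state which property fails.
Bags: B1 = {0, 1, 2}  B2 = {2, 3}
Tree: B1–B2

No — edge (1,3) lies in no bag.

A tree decomposition must satisfy three properties: every vertex lies in some bag; for every edge, both endpoints lie together in some bag; and for every vertex, the bags containing it form a connected subtree. Here edge (1,3) lies in no bag, so the decomposition is invalid.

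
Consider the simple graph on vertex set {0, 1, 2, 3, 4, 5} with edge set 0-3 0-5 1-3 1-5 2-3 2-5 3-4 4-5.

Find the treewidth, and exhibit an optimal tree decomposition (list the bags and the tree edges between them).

Every bag has size at most 3, so the width is 3 − 1 = 2 and tw(G) ≤ 2. Since 5–4–3–1–5 is a cycle in G, G is not acyclic. Forests are exactly the graphs of treewidth ≤ 1, so tw(G) ≥ 2. Combining the bounds, tw(G) = 2.

Treewidth 2.
One such decomposition:
Bags: B1 = {3, 4, 5}  B2 = {1, 3, 5}  B3 = {2, 3, 5}  B4 = {0, 3, 5}
Tree: B1–B2, B2–B3, B3–B4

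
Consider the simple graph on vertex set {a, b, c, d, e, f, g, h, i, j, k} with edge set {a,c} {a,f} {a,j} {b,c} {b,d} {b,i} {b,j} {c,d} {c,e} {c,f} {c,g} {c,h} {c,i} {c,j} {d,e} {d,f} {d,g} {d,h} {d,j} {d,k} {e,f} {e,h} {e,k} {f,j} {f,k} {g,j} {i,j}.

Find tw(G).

3

A width-3 tree decomposition is:
Bags: B1 = {c, d, e, f}  B2 = {c, d, f, j}  B3 = {a, c, f, j}  B4 = {c, d, e, h}  B5 = {c, d, g, j}  B6 = {d, e, f, k}  B7 = {b, c, d, j}  B8 = {b, c, i, j}
Tree: B1–B2, B2–B3, B1–B4, B2–B5, B1–B6, B5–B7, B7–B8
Each bag holds 4 vertices, so the decomposition has width 3, which upper-bounds the treewidth. Conversely, {c, d, g, j} is a clique of size 4, and the vertices of any clique must share a bag in every tree decomposition; so some bag has ≥ 4 vertices and tw(G) ≥ 3. Hence tw(G) = 3 exactly.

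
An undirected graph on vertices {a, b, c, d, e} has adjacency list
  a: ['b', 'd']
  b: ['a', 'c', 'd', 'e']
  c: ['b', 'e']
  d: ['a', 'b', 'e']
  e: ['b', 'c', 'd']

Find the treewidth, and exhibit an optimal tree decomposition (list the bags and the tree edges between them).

Each bag holds 3 vertices, so the decomposition has width 2, which upper-bounds the treewidth. On the other hand G contains the 3-clique {b, d, e}. A clique must lie in a single bag of any decomposition, so no decomposition can have width below 2. The upper and lower bounds meet at 2, so that is the treewidth.

Treewidth 2.
Bags: B1 = {b, c, e}  B2 = {b, d, e}  B3 = {a, b, d}
Tree: B1–B2, B2–B3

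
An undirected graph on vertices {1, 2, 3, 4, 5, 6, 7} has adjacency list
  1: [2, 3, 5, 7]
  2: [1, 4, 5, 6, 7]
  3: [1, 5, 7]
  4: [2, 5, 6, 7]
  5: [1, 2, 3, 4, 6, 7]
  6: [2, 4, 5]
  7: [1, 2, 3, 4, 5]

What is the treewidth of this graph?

3

A width-3 tree decomposition is:
Bags: B1 = {2, 4, 5, 7}  B2 = {2, 4, 5, 6}  B3 = {1, 2, 5, 7}  B4 = {1, 3, 5, 7}
Tree: B1–B2, B1–B3, B3–B4
Each bag holds 4 vertices, so the decomposition has width 3, which upper-bounds the treewidth. On the other hand G contains the 4-clique {1, 2, 5, 7}. A clique must lie in a single bag of any decomposition, so no decomposition can have width below 3. The upper and lower bounds meet at 3, so that is the treewidth.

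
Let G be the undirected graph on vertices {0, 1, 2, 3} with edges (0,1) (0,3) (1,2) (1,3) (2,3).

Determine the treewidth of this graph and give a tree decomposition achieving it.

Treewidth 2.
One optimal decomposition is:
Bags: B1 = {0, 1, 3}  B2 = {1, 2, 3}
Tree: B1–B2

Each bag holds 3 vertices, so the decomposition has width 2, which upper-bounds the treewidth. Conversely, {0, 1, 3} is a clique of size 3, and the vertices of any clique must share a bag in every tree decomposition; so some bag has ≥ 3 vertices and tw(G) ≥ 2. Hence tw(G) = 2 exactly.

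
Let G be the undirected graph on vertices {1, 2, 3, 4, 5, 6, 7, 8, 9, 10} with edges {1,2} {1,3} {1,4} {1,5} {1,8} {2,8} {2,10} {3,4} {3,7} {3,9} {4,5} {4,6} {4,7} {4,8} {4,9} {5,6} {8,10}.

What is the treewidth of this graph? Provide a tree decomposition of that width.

Each bag holds 3 vertices, so the decomposition has width 2, which upper-bounds the treewidth. For the lower bound, the 3 vertices {1, 2, 8} are pairwise adjacent, and any tree decomposition puts a clique entirely inside one bag — forcing width ≥ 2. Combining the bounds, tw(G) = 2.

Treewidth 2.
One such decomposition:
Bags: B1 = {1, 3, 4}  B2 = {3, 4, 9}  B3 = {1, 4, 5}  B4 = {1, 4, 8}  B5 = {3, 4, 7}  B6 = {1, 2, 8}  B7 = {4, 5, 6}  B8 = {2, 8, 10}
Tree: B1–B2, B1–B3, B1–B4, B2–B5, B4–B6, B3–B7, B6–B8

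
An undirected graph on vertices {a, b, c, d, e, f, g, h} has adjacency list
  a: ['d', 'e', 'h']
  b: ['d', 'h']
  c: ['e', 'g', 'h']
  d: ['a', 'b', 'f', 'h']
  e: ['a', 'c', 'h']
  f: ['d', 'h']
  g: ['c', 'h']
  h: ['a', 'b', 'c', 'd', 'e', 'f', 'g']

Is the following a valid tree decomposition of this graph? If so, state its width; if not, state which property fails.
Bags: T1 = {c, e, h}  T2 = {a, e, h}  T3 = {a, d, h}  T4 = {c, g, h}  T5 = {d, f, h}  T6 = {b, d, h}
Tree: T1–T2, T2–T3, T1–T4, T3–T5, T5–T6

Yes; width 2.

Checking the three conditions: (i) the bags cover all of {a, b, c, d, e, f, g, h}; (ii) for each edge, some bag contains both endpoints; (iii) the bags containing any fixed vertex form a subtree. All hold, so the decomposition is valid with width 3 − 1 = 2.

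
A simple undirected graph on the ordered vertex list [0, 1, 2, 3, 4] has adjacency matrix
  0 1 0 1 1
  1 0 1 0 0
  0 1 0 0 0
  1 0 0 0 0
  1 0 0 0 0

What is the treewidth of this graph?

A width-1 tree decomposition is:
Bags: B1 = {0, 1}  B2 = {1, 2}  B3 = {0, 3}  B4 = {0, 4}
Tree: B1–B2, B1–B3, B3–B4
Every bag has size at most 2, so the width is 2 − 1 = 1 and tw(G) ≤ 1. Since G has at least one edge (e.g. 1–0), it is not an edgeless graph, so tw(G) ≥ 1. The upper and lower bounds meet at 1, so that is the treewidth.

1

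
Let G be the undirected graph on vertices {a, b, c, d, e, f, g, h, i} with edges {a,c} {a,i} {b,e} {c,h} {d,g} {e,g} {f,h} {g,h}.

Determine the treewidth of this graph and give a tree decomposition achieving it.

Every bag has size at most 2, so the width is 2 − 1 = 1 and tw(G) ≤ 1. G has an edge, so its treewidth is at least 1. The upper and lower bounds meet at 1, so that is the treewidth.

Treewidth 1.
One optimal decomposition is:
Bags: B1 = {d, g}  B2 = {e, g}  B3 = {g, h}  B4 = {c, h}  B5 = {a, c}  B6 = {f, h}  B7 = {b, e}  B8 = {a, i}
Tree: B1–B2, B2–B3, B3–B4, B4–B5, B4–B6, B2–B7, B5–B8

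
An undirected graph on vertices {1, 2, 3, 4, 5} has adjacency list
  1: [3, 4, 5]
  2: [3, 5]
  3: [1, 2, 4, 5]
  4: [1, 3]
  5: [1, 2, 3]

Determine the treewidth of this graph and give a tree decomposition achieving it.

Every bag has size at most 3, so the width is 3 − 1 = 2 and tw(G) ≤ 2. On the other hand G contains the 3-clique {1, 3, 4}. A clique must lie in a single bag of any decomposition, so no decomposition can have width below 2. Combining the bounds, tw(G) = 2.

Treewidth 2.
One optimal decomposition is:
Bags: B1 = {1, 3, 5}  B2 = {1, 3, 4}  B3 = {2, 3, 5}
Tree: B1–B2, B1–B3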